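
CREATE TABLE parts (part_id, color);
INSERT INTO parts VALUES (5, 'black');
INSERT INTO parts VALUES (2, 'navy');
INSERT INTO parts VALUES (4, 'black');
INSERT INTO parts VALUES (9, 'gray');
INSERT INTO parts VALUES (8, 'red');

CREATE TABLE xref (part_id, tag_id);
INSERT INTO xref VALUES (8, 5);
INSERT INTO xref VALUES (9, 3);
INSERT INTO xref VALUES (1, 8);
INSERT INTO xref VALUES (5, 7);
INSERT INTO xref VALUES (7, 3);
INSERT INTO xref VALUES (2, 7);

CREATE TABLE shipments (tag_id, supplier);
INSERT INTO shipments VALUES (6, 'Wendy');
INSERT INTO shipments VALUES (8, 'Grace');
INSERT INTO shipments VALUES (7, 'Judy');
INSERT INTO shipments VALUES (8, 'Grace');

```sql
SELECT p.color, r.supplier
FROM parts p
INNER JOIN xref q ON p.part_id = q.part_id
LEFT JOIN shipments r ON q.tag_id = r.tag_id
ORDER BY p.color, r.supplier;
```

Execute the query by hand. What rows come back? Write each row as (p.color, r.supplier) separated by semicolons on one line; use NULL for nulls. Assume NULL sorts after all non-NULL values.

(black, Judy); (gray, NULL); (navy, Judy); (red, NULL)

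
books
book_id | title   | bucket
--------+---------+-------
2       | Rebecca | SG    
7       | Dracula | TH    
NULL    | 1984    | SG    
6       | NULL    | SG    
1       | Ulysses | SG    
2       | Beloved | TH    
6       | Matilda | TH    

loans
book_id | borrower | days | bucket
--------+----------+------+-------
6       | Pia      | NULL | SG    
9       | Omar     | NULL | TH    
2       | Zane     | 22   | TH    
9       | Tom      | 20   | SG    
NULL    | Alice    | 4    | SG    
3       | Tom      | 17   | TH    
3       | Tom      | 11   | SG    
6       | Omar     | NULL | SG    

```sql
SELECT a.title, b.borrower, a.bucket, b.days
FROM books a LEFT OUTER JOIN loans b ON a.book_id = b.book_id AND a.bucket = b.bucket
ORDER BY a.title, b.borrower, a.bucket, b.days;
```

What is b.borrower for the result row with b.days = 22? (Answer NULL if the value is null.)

LEFT JOIN keeps every row from `books`; unmatched rows get NULL for `loans`'s columns.
Matching on a.book_id = b.book_id AND a.bucket = b.bucket. A NULL in a compared column never satisfies the condition.
- book_id=2, bucket=SG: no b row matches, row kept with b columns NULL.
- book_id=7, bucket=TH: no b row matches, row kept with b columns NULL.
- book_id=NULL, bucket=SG: no b row matches, row kept with b columns NULL.
- book_id=6, bucket=SG: 2 matching b row(s), so 2 row(s) emitted.
- book_id=1, bucket=SG: no b row matches, row kept with b columns NULL.
- book_id=2, bucket=TH: 1 matching b row(s), so 1 row(s) emitted.
- book_id=6, bucket=TH: no b row matches, row kept with b columns NULL.

Zane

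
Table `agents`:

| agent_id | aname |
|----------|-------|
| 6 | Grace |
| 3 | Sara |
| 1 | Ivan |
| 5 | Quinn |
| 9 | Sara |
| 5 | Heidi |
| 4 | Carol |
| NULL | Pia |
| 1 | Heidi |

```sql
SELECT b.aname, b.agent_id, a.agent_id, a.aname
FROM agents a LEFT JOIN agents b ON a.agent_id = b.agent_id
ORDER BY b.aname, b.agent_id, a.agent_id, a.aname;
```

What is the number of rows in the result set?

LEFT JOIN keeps every row from `agents a`; unmatched rows get NULL for `agents b`'s columns.
Matching on a.agent_id = b.agent_id. A NULL in a compared column never satisfies the condition.
Matched pairs: 12; unmatched a rows kept: 1.
Total: 12 matched + 1 padded = 13 rows.

13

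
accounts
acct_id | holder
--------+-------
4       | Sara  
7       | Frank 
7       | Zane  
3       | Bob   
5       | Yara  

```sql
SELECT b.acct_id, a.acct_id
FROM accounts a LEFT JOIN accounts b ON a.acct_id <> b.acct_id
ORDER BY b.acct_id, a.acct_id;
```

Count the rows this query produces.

18

LEFT JOIN keeps every row from `accounts a`; unmatched rows get NULL for `accounts b`'s columns.
Matching on a.acct_id <> b.acct_id.
- acct_id=4: 4 matching b row(s), so 4 row(s) emitted.
- acct_id=7: 3 matching b row(s), so 3 row(s) emitted.
- acct_id=7: 3 matching b row(s), so 3 row(s) emitted.
- acct_id=3: 4 matching b row(s), so 4 row(s) emitted.
- acct_id=5: 4 matching b row(s), so 4 row(s) emitted.
Total: 18 rows.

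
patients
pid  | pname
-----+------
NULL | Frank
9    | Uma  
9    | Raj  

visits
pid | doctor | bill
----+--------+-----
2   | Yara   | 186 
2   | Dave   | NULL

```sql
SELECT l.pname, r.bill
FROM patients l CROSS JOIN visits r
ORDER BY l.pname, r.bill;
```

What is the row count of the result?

6

CROSS JOIN pairs every row of `patients` with every row of `visits`: 3 × 2 = 6 rows.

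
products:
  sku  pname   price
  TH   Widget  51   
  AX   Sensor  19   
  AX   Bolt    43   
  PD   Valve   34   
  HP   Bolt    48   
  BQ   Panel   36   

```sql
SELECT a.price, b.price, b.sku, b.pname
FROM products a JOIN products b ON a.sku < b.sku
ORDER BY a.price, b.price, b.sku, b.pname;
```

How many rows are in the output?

INNER JOIN keeps only pairs where the ON condition holds.
Matching on a.sku < b.sku.
Matched pairs: 14.
Total: 14 rows.

14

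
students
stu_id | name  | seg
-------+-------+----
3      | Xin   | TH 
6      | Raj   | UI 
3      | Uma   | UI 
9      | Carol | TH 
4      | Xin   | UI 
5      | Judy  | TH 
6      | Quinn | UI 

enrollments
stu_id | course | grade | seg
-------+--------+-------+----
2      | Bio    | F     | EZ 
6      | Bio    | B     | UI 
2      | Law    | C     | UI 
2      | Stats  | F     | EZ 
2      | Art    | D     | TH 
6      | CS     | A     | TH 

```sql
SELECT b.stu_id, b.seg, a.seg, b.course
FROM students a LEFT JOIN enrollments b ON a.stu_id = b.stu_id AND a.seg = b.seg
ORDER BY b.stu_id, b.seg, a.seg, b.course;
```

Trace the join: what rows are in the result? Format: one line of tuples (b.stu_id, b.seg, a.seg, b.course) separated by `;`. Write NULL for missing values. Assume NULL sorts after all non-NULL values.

LEFT JOIN keeps every row from `students`; unmatched rows get NULL for `enrollments`'s columns.
Matching on a.stu_id = b.stu_id AND a.seg = b.seg.
- a row (stu_id=3, seg=TH): no match → kept, b columns NULL.
- a row (stu_id=6, seg=UI): matches 1 b row(s) → 1 output row(s).
- a row (stu_id=3, seg=UI): no match → kept, b columns NULL.
- a row (stu_id=9, seg=TH): no match → kept, b columns NULL.
- a row (stu_id=4, seg=UI): no match → kept, b columns NULL.
- a row (stu_id=5, seg=TH): no match → kept, b columns NULL.
- a row (stu_id=6, seg=UI): matches 1 b row(s) → 1 output row(s).
After projecting and ordering:
b.stu_id | b.seg | a.seg | b.course
6 | UI | UI | Bio
6 | UI | UI | Bio
NULL | NULL | TH | NULL
NULL | NULL | TH | NULL
NULL | NULL | TH | NULL
NULL | NULL | UI | NULL
NULL | NULL | UI | NULL

(6, UI, UI, Bio); (6, UI, UI, Bio); (NULL, NULL, TH, NULL); (NULL, NULL, TH, NULL); (NULL, NULL, TH, NULL); (NULL, NULL, UI, NULL); (NULL, NULL, UI, NULL)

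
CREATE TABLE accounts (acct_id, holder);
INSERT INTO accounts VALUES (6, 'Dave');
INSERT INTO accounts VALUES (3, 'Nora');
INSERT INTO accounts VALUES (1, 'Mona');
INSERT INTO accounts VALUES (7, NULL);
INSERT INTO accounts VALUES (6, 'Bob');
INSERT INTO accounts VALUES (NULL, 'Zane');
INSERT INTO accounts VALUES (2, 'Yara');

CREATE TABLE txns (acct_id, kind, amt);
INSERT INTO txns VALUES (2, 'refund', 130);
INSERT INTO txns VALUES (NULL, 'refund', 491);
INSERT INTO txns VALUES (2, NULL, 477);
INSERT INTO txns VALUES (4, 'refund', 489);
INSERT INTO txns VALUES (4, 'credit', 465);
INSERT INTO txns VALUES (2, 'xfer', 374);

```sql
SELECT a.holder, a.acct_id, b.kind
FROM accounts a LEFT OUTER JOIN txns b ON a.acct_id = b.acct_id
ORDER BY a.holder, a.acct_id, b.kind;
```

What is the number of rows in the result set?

9

LEFT JOIN keeps every row from `accounts`; unmatched rows get NULL for `txns`'s columns.
Matching on a.acct_id = b.acct_id. A NULL in a compared column never satisfies the condition.
- a (acct_id=6) has no partner → padded with NULL.
- a (acct_id=3) has no partner → padded with NULL.
- a (acct_id=1) has no partner → padded with NULL.
- a (acct_id=7) has no partner → padded with NULL.
- a (acct_id=6) has no partner → padded with NULL.
- a (acct_id=NULL) has no partner → padded with NULL.
- a (acct_id=2) pairs with 3 row(s) of b.
Total: 3 matched + 6 padded = 9 rows.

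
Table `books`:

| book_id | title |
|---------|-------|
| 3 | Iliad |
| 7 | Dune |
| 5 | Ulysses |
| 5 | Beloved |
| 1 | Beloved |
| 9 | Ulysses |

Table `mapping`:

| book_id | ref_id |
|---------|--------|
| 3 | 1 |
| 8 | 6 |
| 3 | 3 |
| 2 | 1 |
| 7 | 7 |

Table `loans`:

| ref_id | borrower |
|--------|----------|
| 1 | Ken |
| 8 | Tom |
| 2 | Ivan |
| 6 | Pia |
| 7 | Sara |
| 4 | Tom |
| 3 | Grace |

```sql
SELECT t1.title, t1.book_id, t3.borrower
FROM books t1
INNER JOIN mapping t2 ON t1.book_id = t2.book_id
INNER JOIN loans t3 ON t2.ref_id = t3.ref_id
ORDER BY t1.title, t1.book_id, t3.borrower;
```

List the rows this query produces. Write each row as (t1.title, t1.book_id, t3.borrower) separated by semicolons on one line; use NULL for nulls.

Evaluate left to right. First `books t1 INNER JOIN mapping t2` on book_id: 3 row(s).
Then INNER JOIN `loans t3` on ref_id: keep only rows whose t2.ref_id appears in t3.

(Dune, 7, Sara); (Iliad, 3, Grace); (Iliad, 3, Ken)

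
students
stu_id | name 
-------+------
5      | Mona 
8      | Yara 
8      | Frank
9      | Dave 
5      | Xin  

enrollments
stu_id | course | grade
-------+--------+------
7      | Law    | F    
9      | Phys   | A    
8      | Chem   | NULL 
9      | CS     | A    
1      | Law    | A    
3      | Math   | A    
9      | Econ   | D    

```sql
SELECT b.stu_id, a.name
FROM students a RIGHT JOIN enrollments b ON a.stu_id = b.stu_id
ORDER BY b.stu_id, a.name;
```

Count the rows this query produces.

8

RIGHT JOIN keeps every row from `enrollments`; unmatched rows get NULL for `students`'s columns.
Matching on a.stu_id = b.stu_id.
- a (stu_id=5) has no partner in b.
- a (stu_id=8) pairs with 1 row(s) of b.
- a (stu_id=8) pairs with 1 row(s) of b.
- a (stu_id=9) pairs with 3 row(s) of b.
- a (stu_id=5) has no partner in b.
- 3 b row(s) had no a match → kept, a columns NULL.
Total: 5 matched + 3 padded = 8 rows.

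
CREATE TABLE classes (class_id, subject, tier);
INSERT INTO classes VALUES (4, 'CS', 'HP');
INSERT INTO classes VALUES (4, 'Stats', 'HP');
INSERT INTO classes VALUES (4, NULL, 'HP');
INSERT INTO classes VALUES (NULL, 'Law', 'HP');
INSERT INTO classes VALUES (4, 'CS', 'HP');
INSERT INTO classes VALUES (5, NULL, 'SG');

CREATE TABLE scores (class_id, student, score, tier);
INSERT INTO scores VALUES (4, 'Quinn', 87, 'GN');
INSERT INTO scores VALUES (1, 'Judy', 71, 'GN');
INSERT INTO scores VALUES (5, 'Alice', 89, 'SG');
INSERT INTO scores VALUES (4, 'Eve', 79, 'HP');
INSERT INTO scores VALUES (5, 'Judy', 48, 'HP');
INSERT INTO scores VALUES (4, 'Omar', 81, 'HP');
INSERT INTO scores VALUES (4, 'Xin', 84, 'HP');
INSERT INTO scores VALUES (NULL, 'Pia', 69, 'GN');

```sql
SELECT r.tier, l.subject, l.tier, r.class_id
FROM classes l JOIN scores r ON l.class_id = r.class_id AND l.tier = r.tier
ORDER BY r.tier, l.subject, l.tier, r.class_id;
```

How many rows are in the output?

13

INNER JOIN keeps only pairs where the ON condition holds.
Matching on l.class_id = r.class_id AND l.tier = r.tier. A NULL in a compared column never satisfies the condition.
Matched pairs: 13.
Total: 13 rows.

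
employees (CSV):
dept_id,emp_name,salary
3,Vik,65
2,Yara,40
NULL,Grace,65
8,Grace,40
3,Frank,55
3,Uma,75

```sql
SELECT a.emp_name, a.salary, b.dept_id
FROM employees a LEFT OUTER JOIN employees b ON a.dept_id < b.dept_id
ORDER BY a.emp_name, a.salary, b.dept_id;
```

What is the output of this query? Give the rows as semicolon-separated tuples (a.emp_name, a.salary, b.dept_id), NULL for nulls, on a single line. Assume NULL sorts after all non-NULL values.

LEFT JOIN keeps every row from `employees a`; unmatched rows get NULL for `employees b`'s columns.
Matching on a.dept_id < b.dept_id. A NULL in a compared column never satisfies the condition.
- a (dept_id=3) pairs with 1 row(s) of b.
- a (dept_id=2) pairs with 4 row(s) of b.
- a (dept_id=NULL) has no partner → padded with NULL.
- a (dept_id=8) has no partner → padded with NULL.
- a (dept_id=3) pairs with 1 row(s) of b.
- a (dept_id=3) pairs with 1 row(s) of b.
After projecting and ordering:
a.emp_name | a.salary | b.dept_id
Frank | 55 | 8
Grace | 40 | NULL
Grace | 65 | NULL
Uma | 75 | 8
Vik | 65 | 8
Yara | 40 | 3
Yara | 40 | 3
Yara | 40 | 3
Yara | 40 | 8

(Frank, 55, 8); (Grace, 40, NULL); (Grace, 65, NULL); (Uma, 75, 8); (Vik, 65, 8); (Yara, 40, 3); (Yara, 40, 3); (Yara, 40, 3); (Yara, 40, 8)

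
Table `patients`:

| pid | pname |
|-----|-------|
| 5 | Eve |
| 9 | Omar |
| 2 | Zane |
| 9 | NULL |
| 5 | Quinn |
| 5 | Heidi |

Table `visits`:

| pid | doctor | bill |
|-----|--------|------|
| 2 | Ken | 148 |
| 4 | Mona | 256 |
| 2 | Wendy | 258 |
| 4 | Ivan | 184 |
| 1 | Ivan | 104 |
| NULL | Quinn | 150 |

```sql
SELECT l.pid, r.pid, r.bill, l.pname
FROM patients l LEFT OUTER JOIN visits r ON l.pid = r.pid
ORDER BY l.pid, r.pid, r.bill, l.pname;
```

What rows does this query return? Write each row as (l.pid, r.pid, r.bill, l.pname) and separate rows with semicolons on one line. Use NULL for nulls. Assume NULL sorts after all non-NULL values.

(2, 2, 148, Zane); (2, 2, 258, Zane); (5, NULL, NULL, Eve); (5, NULL, NULL, Heidi); (5, NULL, NULL, Quinn); (9, NULL, NULL, Omar); (9, NULL, NULL, NULL)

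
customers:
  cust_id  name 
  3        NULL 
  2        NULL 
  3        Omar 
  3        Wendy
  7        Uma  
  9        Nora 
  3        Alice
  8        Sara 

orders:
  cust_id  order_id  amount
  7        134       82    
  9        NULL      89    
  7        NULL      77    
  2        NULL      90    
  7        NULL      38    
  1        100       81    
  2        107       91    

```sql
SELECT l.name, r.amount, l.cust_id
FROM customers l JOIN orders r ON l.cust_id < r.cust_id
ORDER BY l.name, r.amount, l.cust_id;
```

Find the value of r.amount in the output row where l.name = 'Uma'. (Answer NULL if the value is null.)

INNER JOIN keeps only pairs where the ON condition holds.
Matching on l.cust_id < r.cust_id.
Matched pairs: 22.

89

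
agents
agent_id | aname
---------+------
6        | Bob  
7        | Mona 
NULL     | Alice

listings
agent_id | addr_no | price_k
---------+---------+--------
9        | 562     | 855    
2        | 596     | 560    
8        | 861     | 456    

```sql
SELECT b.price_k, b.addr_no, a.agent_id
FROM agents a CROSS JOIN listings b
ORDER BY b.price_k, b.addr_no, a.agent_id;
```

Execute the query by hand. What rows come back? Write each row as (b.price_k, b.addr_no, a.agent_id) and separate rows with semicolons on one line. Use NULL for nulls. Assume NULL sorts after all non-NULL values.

(456, 861, 6); (456, 861, 7); (456, 861, NULL); (560, 596, 6); (560, 596, 7); (560, 596, NULL); (855, 562, 6); (855, 562, 7); (855, 562, NULL)

CROSS JOIN pairs every row of `agents` with every row of `listings`: 3 × 3 = 9 rows.
After projecting and ordering:
b.price_k | b.addr_no | a.agent_id
456 | 861 | 6
456 | 861 | 7
456 | 861 | NULL
560 | 596 | 6
560 | 596 | 7
560 | 596 | NULL
855 | 562 | 6
855 | 562 | 7
855 | 562 | NULL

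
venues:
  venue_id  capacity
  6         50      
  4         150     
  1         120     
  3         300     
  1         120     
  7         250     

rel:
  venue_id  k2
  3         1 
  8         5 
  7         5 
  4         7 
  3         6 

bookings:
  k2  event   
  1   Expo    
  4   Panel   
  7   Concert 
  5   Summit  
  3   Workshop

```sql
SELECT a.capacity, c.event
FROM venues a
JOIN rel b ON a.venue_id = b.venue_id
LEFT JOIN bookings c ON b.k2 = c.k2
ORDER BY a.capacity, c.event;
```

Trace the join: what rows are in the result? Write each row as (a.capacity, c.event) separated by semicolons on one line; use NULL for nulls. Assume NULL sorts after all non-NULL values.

Joins associate left-to-right: venues INNER JOIN rel on venue_id gives 4 intermediate row(s).
Then LEFT JOIN `bookings c` on k2: each of those 4 rows is kept; rows whose b.k2 has no match in c get NULL for c's columns.

(150, Concert); (250, Summit); (300, Expo); (300, NULL)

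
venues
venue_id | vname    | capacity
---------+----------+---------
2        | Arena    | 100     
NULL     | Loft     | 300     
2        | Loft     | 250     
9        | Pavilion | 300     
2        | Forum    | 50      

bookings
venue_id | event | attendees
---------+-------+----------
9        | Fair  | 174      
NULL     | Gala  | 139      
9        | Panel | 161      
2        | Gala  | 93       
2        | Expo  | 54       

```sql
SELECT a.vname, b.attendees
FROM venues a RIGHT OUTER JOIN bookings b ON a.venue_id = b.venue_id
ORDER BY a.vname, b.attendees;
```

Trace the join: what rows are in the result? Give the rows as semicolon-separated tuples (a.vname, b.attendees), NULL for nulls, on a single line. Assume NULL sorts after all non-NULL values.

(Arena, 54); (Arena, 93); (Forum, 54); (Forum, 93); (Loft, 54); (Loft, 93); (Pavilion, 161); (Pavilion, 174); (NULL, 139)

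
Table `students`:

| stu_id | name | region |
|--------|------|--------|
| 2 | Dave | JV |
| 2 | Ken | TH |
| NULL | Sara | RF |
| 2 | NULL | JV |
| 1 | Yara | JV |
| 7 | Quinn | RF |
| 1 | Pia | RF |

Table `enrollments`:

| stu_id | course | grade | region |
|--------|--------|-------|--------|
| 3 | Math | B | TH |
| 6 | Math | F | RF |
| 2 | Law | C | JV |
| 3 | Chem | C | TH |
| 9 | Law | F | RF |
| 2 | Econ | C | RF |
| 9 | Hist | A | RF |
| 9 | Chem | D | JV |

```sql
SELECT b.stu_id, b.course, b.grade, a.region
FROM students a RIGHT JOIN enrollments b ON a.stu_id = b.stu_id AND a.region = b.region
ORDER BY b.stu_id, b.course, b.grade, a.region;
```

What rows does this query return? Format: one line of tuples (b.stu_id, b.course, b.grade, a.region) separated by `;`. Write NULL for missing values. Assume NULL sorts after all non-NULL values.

RIGHT JOIN keeps every row from `enrollments`; unmatched rows get NULL for `students`'s columns.
Matching on a.stu_id = b.stu_id AND a.region = b.region. A NULL in a compared column never satisfies the condition.
- a (stu_id=2, region=JV) pairs with 1 row(s) of b.
- a (stu_id=2, region=TH) has no partner in b.
- a (stu_id=NULL, region=RF) has no partner in b.
- a (stu_id=2, region=JV) pairs with 1 row(s) of b.
- a (stu_id=1, region=JV) has no partner in b.
- a (stu_id=7, region=RF) has no partner in b.
- a (stu_id=1, region=RF) has no partner in b.
- 7 b row(s) had no a match → kept, a columns NULL.
After projecting and ordering:
b.stu_id | b.course | b.grade | a.region
2 | Econ | C | NULL
2 | Law | C | JV
2 | Law | C | JV
3 | Chem | C | NULL
3 | Math | B | NULL
6 | Math | F | NULL
9 | Chem | D | NULL
9 | Hist | A | NULL
9 | Law | F | NULL

(2, Econ, C, NULL); (2, Law, C, JV); (2, Law, C, JV); (3, Chem, C, NULL); (3, Math, B, NULL); (6, Math, F, NULL); (9, Chem, D, NULL); (9, Hist, A, NULL); (9, Law, F, NULL)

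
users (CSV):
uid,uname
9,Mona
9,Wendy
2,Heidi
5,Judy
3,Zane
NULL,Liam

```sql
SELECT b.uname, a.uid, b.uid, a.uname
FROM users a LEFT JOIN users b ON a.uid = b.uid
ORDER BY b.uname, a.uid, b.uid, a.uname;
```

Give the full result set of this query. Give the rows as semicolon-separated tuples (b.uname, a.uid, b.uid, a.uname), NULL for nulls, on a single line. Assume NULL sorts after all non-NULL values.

(Heidi, 2, 2, Heidi); (Judy, 5, 5, Judy); (Mona, 9, 9, Mona); (Mona, 9, 9, Wendy); (Wendy, 9, 9, Mona); (Wendy, 9, 9, Wendy); (Zane, 3, 3, Zane); (NULL, NULL, NULL, Liam)

LEFT JOIN keeps every row from `users a`; unmatched rows get NULL for `users b`'s columns.
Matching on a.uid = b.uid. A NULL in a compared column never satisfies the condition.
Matched pairs: 7; unmatched a rows kept: 1.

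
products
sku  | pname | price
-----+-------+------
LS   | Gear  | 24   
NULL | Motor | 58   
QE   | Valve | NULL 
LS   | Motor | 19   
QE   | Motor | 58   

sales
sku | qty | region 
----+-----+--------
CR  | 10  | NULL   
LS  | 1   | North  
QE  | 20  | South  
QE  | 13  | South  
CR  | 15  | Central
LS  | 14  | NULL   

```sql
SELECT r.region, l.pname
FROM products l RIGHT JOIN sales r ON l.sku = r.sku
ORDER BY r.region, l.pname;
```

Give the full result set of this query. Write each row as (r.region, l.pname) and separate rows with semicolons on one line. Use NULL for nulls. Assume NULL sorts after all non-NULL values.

RIGHT JOIN keeps every row from `sales`; unmatched rows get NULL for `products`'s columns.
Matching on l.sku = r.sku. A NULL in a compared column never satisfies the condition.
Matched pairs: 8; unmatched r rows kept: 2.

(Central, NULL); (North, Gear); (North, Motor); (South, Motor); (South, Motor); (South, Valve); (South, Valve); (NULL, Gear); (NULL, Motor); (NULL, NULL)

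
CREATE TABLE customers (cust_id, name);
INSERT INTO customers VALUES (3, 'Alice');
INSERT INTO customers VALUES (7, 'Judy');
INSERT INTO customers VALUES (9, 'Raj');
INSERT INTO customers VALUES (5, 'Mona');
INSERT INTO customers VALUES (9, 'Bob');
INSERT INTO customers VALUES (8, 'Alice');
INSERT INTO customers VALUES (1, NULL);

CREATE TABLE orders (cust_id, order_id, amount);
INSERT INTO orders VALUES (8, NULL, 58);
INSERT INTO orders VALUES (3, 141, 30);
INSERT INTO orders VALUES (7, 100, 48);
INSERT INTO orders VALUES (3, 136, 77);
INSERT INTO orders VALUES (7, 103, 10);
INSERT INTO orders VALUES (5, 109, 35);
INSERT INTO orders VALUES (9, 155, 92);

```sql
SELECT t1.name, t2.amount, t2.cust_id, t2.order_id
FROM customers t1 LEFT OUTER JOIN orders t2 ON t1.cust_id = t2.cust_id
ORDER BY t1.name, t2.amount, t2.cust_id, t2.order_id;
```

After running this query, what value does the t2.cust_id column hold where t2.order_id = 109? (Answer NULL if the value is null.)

5

LEFT JOIN keeps every row from `customers`; unmatched rows get NULL for `orders`'s columns.
Matching on t1.cust_id = t2.cust_id.
- t1 (cust_id=3) pairs with 2 row(s) of t2.
- t1 (cust_id=7) pairs with 2 row(s) of t2.
- t1 (cust_id=9) pairs with 1 row(s) of t2.
- t1 (cust_id=5) pairs with 1 row(s) of t2.
- t1 (cust_id=9) pairs with 1 row(s) of t2.
- t1 (cust_id=8) pairs with 1 row(s) of t2.
- t1 (cust_id=1) has no partner → padded with NULL.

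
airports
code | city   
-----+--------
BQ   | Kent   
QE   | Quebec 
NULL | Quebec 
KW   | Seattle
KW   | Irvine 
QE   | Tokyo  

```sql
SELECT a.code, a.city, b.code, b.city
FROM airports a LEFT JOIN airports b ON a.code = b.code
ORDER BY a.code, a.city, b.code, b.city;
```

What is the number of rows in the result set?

10

LEFT JOIN keeps every row from `airports a`; unmatched rows get NULL for `airports b`'s columns.
Matching on a.code = b.code. A NULL in a compared column never satisfies the condition.
Matched pairs: 9; unmatched a rows kept: 1.
Total: 9 matched + 1 padded = 10 rows.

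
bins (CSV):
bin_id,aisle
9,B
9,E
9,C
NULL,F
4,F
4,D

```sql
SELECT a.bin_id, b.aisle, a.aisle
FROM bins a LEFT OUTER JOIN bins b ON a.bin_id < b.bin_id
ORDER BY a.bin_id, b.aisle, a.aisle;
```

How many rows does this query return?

10

LEFT JOIN keeps every row from `bins a`; unmatched rows get NULL for `bins b`'s columns.
Matching on a.bin_id < b.bin_id. A NULL in a compared column never satisfies the condition.
- a (bin_id=9) has no partner → padded with NULL.
- a (bin_id=9) has no partner → padded with NULL.
- a (bin_id=9) has no partner → padded with NULL.
- a (bin_id=NULL) has no partner → padded with NULL.
- a (bin_id=4) pairs with 3 row(s) of b.
- a (bin_id=4) pairs with 3 row(s) of b.
Total: 6 matched + 4 padded = 10 rows.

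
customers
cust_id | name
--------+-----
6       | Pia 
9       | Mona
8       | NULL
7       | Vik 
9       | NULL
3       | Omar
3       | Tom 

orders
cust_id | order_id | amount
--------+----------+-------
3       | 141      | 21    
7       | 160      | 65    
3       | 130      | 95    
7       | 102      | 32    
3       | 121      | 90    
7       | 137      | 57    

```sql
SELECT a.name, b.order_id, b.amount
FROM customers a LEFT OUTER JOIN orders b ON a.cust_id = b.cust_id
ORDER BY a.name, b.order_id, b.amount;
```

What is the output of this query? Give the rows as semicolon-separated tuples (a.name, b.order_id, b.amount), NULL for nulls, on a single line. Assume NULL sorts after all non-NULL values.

LEFT JOIN keeps every row from `customers`; unmatched rows get NULL for `orders`'s columns.
Matching on a.cust_id = b.cust_id.
Matched pairs: 9; unmatched a rows kept: 4.

(Mona, NULL, NULL); (Omar, 121, 90); (Omar, 130, 95); (Omar, 141, 21); (Pia, NULL, NULL); (Tom, 121, 90); (Tom, 130, 95); (Tom, 141, 21); (Vik, 102, 32); (Vik, 137, 57); (Vik, 160, 65); (NULL, NULL, NULL); (NULL, NULL, NULL)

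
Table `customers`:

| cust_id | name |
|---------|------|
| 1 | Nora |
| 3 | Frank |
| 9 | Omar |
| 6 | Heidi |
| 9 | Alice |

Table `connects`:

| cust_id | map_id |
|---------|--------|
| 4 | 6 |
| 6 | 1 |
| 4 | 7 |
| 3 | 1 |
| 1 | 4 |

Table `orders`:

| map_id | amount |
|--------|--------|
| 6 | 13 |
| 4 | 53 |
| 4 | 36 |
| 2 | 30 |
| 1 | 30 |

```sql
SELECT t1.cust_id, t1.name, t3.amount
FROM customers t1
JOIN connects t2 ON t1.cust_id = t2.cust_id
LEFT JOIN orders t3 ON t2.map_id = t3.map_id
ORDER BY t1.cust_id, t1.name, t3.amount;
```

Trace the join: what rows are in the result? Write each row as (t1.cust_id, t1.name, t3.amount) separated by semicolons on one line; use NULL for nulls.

Step 1 — t1 INNER JOIN t2 on cust_id → 3 row(s).
Then LEFT JOIN `orders t3` on map_id: each of those 3 rows is kept; rows whose t2.map_id has no match in t3 get NULL for t3's columns.

(1, Nora, 36); (1, Nora, 53); (3, Frank, 30); (6, Heidi, 30)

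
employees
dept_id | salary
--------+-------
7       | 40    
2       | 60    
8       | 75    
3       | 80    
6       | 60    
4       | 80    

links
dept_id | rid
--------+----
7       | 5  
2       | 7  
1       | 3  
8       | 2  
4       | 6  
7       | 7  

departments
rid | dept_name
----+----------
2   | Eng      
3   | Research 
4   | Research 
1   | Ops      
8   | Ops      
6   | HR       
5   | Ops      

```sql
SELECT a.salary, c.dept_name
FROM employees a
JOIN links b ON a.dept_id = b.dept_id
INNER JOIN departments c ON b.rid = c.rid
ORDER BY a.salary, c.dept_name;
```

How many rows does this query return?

3

Joins associate left-to-right: employees INNER JOIN links on dept_id gives 5 intermediate row(s).
Then INNER JOIN `departments c` on rid: keep only rows whose b.rid appears in c.
Result: 3 row(s).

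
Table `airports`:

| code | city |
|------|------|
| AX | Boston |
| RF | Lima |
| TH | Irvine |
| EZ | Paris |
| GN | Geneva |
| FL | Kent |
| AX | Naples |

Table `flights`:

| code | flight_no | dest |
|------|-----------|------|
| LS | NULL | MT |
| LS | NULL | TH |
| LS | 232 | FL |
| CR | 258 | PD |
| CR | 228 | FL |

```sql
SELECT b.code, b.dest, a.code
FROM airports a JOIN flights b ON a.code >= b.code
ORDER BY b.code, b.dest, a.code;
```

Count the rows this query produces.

INNER JOIN keeps only pairs where the ON condition holds.
Matching on a.code >= b.code.
Matched pairs: 16.
Total: 16 rows.

16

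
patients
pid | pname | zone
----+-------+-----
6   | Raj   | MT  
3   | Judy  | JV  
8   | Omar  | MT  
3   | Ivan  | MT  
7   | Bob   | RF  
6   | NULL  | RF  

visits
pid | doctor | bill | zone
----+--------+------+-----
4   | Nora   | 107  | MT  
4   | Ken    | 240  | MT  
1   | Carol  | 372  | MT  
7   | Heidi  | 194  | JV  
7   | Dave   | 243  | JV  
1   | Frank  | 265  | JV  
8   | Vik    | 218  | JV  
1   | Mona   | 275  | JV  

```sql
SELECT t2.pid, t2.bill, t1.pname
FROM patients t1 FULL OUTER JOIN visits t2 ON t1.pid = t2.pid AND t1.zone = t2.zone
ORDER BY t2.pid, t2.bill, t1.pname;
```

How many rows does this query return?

FULL OUTER JOIN keeps every row from both sides; unmatched rows get NULL for the other side's columns.
Matching on t1.pid = t2.pid AND t1.zone = t2.zone.
Matched pairs: 0; unmatched t1 rows kept: 6; unmatched t2 rows kept: 8.
Total: 0 matched + 14 padded = 14 rows.

14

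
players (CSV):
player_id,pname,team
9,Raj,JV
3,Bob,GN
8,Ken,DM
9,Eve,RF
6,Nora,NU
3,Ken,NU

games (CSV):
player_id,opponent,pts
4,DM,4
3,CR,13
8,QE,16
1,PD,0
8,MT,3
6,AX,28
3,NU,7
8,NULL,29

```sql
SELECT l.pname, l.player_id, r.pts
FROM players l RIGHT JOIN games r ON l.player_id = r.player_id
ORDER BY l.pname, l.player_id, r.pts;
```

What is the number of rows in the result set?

10

RIGHT JOIN keeps every row from `games`; unmatched rows get NULL for `players`'s columns.
Matching on l.player_id = r.player_id.
Matched pairs: 8; unmatched r rows kept: 2.
Total: 8 matched + 2 padded = 10 rows.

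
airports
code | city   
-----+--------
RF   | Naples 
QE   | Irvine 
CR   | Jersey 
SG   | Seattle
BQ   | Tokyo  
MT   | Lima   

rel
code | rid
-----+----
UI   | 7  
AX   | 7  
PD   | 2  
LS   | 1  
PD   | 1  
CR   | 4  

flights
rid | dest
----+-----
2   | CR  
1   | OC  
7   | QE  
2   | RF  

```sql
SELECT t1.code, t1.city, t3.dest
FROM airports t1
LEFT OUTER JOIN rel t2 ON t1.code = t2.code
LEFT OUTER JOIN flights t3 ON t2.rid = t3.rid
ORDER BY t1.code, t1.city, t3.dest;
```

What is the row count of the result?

6

Step 1 — t1 LEFT JOIN t2 on code → 6 row(s).
Then LEFT JOIN `flights t3` on rid: each of those 6 rows is kept; rows whose t2.rid has no match in t3 get NULL for t3's columns.
Result: 6 row(s).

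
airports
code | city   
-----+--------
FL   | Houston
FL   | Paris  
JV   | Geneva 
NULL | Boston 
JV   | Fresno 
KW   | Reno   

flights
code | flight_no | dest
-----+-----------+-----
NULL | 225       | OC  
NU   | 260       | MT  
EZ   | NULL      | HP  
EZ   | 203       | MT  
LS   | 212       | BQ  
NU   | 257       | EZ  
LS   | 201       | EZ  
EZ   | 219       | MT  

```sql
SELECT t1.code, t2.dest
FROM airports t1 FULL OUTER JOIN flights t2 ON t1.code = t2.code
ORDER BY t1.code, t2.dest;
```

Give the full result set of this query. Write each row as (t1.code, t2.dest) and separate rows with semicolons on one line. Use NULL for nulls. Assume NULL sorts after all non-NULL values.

(FL, NULL); (FL, NULL); (JV, NULL); (JV, NULL); (KW, NULL); (NULL, BQ); (NULL, EZ); (NULL, EZ); (NULL, HP); (NULL, MT); (NULL, MT); (NULL, MT); (NULL, OC); (NULL, NULL)

FULL OUTER JOIN keeps every row from both sides; unmatched rows get NULL for the other side's columns.
Matching on t1.code = t2.code. A NULL in a compared column never satisfies the condition.
Matched pairs: 0; unmatched t1 rows kept: 6; unmatched t2 rows kept: 8.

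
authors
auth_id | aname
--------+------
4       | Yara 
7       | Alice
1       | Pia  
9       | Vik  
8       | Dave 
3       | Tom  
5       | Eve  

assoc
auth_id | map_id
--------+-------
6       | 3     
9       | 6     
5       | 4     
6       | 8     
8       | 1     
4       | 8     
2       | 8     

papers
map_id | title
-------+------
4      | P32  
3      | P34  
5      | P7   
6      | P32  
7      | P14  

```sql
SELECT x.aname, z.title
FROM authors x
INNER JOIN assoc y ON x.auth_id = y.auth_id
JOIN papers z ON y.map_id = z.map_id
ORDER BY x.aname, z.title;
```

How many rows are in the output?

Joins associate left-to-right: authors INNER JOIN assoc on auth_id gives 4 intermediate row(s).
Then INNER JOIN `papers z` on map_id: keep only rows whose y.map_id appears in z.
Result: 2 row(s).

2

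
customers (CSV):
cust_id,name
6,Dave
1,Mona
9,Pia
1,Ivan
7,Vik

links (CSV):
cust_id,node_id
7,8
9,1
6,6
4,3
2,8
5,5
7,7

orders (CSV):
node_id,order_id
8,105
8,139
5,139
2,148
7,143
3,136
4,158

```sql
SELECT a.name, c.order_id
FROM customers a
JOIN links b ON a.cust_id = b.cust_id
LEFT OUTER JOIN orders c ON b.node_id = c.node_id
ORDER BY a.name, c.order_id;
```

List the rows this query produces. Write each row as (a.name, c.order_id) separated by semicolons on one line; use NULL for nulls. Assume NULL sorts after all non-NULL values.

Joins associate left-to-right: customers INNER JOIN links on cust_id gives 4 intermediate row(s).
Then LEFT JOIN `orders c` on node_id: each of those 4 rows is kept; rows whose b.node_id has no match in c get NULL for c's columns.

(Dave, NULL); (Pia, NULL); (Vik, 105); (Vik, 139); (Vik, 143)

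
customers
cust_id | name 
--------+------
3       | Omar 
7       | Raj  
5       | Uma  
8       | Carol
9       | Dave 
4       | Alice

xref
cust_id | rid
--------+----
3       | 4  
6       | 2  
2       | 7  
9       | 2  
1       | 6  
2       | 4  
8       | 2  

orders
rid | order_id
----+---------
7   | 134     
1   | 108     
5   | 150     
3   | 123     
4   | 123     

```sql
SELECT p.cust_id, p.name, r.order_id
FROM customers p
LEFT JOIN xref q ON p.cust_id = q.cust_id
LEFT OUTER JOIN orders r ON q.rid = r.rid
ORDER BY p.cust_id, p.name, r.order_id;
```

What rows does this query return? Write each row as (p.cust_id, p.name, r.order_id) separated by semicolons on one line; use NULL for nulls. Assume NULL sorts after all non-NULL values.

(3, Omar, 123); (4, Alice, NULL); (5, Uma, NULL); (7, Raj, NULL); (8, Carol, NULL); (9, Dave, NULL)

Step 1 — p LEFT JOIN q on cust_id → 6 row(s).
Then LEFT JOIN `orders r` on rid: each of those 6 rows is kept; rows whose q.rid has no match in r get NULL for r's columns.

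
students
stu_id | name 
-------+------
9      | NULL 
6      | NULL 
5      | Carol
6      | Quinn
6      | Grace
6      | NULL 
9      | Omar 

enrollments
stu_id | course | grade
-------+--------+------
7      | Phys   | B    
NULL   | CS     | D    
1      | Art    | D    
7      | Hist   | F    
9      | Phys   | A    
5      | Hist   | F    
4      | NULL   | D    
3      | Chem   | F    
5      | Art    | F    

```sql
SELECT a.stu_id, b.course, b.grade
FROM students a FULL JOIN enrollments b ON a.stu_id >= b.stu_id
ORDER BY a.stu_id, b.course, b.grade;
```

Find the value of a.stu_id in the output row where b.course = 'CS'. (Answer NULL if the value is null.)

NULL

FULL OUTER JOIN keeps every row from both sides; unmatched rows get NULL for the other side's columns.
Matching on a.stu_id >= b.stu_id. A NULL in a compared column never satisfies the condition.
Matched pairs: 41; unmatched a rows kept: 0; unmatched b rows kept: 1.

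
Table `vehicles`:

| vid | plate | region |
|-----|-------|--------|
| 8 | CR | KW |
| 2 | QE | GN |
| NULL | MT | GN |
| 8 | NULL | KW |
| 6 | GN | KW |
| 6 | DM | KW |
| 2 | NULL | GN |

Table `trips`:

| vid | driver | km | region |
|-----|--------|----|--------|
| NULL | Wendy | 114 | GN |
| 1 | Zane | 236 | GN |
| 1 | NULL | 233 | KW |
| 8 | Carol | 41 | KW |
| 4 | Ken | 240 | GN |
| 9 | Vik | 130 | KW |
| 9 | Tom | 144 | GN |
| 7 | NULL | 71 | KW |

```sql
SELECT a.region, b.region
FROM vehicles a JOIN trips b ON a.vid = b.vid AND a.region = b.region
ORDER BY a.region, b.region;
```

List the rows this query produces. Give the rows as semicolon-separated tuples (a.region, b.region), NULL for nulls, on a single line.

INNER JOIN keeps only pairs where the ON condition holds.
Matching on a.vid = b.vid AND a.region = b.region. A NULL in a compared column never satisfies the condition.
- a (vid=8, region=KW) pairs with 1 row(s) of b.
- a (vid=2, region=GN) has no partner → excluded.
- a (vid=NULL, region=GN) has no partner → excluded.
- a (vid=8, region=KW) pairs with 1 row(s) of b.
- a (vid=6, region=KW) has no partner → excluded.
- a (vid=6, region=KW) has no partner → excluded.
- a (vid=2, region=GN) has no partner → excluded.
After projecting and ordering:
a.region | b.region
KW | KW
KW | KW

(KW, KW); (KW, KW)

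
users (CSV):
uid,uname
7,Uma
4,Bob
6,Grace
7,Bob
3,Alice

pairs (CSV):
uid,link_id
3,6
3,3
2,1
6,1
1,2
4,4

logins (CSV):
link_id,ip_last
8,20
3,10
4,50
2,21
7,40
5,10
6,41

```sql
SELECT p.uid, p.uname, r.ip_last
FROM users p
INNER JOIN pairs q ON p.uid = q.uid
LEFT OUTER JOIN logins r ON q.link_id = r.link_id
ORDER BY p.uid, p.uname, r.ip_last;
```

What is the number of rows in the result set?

4

Joins associate left-to-right: users INNER JOIN pairs on uid gives 4 intermediate row(s).
Then LEFT JOIN `logins r` on link_id: each of those 4 rows is kept; rows whose q.link_id has no match in r get NULL for r's columns.
Result: 4 row(s).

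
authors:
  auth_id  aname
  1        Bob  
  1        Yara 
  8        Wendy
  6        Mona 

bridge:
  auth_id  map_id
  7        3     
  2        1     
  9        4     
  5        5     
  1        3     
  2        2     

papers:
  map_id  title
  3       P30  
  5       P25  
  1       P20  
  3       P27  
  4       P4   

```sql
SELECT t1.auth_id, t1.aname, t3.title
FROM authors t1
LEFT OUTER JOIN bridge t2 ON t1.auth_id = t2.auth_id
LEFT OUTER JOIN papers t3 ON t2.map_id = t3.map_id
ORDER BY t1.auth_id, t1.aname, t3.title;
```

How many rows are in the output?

Step 1 — t1 LEFT JOIN t2 on auth_id → 4 row(s).
Then LEFT JOIN `papers t3` on map_id: each of those 4 rows is kept; rows whose t2.map_id has no match in t3 get NULL for t3's columns.
Result: 6 row(s).

6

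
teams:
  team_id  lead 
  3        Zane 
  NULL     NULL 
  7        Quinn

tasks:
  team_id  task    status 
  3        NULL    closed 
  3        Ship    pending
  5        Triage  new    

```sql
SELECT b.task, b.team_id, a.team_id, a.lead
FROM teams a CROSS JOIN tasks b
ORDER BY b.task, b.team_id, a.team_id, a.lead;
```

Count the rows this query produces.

9

CROSS JOIN pairs every row of `teams` with every row of `tasks`: 3 × 3 = 9 rows.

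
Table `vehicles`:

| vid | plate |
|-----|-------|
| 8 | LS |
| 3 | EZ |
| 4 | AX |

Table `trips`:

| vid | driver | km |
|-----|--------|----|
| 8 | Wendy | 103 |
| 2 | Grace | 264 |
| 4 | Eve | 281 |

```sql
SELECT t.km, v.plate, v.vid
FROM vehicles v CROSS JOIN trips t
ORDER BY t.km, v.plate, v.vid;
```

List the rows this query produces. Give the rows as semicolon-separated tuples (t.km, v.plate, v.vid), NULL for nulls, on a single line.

(103, AX, 4); (103, EZ, 3); (103, LS, 8); (264, AX, 4); (264, EZ, 3); (264, LS, 8); (281, AX, 4); (281, EZ, 3); (281, LS, 8)

CROSS JOIN pairs every row of `vehicles` with every row of `trips`: 3 × 3 = 9 rows.
After projecting and ordering:
t.km | v.plate | v.vid
103 | AX | 4
103 | EZ | 3
103 | LS | 8
264 | AX | 4
264 | EZ | 3
264 | LS | 8
281 | AX | 4
281 | EZ | 3
281 | LS | 8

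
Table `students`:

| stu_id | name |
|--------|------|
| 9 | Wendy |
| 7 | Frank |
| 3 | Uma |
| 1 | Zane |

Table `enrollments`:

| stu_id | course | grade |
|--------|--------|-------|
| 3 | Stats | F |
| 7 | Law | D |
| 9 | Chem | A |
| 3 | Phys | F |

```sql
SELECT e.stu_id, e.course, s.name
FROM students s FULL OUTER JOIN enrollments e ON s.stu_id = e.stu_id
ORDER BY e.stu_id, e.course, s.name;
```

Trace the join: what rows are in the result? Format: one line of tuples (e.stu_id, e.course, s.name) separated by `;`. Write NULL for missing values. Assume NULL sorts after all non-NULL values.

(3, Phys, Uma); (3, Stats, Uma); (7, Law, Frank); (9, Chem, Wendy); (NULL, NULL, Zane)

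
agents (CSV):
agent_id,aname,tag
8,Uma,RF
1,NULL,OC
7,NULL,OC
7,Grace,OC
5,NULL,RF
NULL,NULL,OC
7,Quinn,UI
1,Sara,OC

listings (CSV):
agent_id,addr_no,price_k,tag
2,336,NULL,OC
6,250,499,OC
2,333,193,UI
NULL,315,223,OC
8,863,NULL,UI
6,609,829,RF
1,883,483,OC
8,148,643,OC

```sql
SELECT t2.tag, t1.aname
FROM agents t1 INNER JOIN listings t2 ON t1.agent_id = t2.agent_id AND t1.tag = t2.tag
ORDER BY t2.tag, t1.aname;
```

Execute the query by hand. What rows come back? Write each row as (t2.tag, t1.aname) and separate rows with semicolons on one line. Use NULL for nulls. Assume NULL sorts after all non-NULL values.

(OC, Sara); (OC, NULL)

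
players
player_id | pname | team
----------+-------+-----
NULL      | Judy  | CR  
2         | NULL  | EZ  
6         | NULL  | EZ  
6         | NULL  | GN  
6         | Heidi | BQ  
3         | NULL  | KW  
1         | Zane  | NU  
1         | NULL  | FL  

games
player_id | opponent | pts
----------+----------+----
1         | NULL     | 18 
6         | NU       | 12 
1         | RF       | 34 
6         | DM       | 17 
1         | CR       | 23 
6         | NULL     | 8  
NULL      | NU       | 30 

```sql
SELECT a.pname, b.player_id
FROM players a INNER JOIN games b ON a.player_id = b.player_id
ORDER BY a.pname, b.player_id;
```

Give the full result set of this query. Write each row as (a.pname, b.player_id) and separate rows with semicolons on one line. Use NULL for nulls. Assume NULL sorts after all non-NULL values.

INNER JOIN keeps only pairs where the ON condition holds.
Matching on a.player_id = b.player_id. A NULL in a compared column never satisfies the condition.
- a[0] player_id=NULL → no match; dropped.
- a[1] player_id=2 → no match; dropped.
- a[2] player_id=6 → 3 match(es) in b → 3 row(s).
- a[3] player_id=6 → 3 match(es) in b → 3 row(s).
- a[4] player_id=6 → 3 match(es) in b → 3 row(s).
- a[5] player_id=3 → no match; dropped.
- a[6] player_id=1 → 3 match(es) in b → 3 row(s).
- a[7] player_id=1 → 3 match(es) in b → 3 row(s).

(Heidi, 6); (Heidi, 6); (Heidi, 6); (Zane, 1); (Zane, 1); (Zane, 1); (NULL, 1); (NULL, 1); (NULL, 1); (NULL, 6); (NULL, 6); (NULL, 6); (NULL, 6); (NULL, 6); (NULL, 6)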